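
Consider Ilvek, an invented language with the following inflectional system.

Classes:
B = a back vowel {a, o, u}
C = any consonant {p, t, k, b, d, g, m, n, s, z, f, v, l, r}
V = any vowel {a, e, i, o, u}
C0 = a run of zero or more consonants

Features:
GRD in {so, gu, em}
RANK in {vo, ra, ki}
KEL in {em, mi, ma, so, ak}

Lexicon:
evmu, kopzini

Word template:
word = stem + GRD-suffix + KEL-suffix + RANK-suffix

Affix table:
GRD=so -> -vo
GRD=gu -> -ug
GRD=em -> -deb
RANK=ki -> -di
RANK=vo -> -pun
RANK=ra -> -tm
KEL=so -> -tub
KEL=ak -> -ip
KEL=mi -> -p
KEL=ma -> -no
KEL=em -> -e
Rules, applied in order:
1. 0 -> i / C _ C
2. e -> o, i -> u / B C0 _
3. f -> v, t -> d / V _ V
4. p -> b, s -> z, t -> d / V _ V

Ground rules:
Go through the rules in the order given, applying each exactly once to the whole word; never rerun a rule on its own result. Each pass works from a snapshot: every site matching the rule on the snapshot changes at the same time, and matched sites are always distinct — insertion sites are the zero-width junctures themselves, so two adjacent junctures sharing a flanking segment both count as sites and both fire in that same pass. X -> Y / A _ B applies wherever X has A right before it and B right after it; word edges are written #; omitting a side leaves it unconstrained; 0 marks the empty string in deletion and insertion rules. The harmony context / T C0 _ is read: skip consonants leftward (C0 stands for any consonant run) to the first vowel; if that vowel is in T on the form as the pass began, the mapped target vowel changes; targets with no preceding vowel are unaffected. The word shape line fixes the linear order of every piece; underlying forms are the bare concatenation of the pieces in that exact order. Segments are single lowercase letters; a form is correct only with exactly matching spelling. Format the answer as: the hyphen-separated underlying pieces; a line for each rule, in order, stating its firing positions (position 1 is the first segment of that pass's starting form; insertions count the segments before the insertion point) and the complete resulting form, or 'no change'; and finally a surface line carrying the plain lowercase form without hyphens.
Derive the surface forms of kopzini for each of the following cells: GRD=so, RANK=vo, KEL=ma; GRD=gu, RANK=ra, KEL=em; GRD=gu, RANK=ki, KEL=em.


cell GRD=so, RANK=vo, KEL=ma:
underlying: kopzini-vo-no-pun
1. 0 -> i / C _ C: inserts after position(s) 3: kopizinivonopun
2. e -> o, i -> u / B C0 _: fires at position(s) 4: kopuzinivonopun
3. f -> v, t -> d / V _ V: no change
4. p -> b, s -> z, t -> d / V _ V: fires at position(s) 3, 13: kobuzinivonobun
surface: kobuzinivonobun

cell GRD=gu, RANK=ra, KEL=em:
underlying: kopzini-ug-e-tm
1. 0 -> i / C _ C: inserts after position(s) 3, 11: kopiziniugetim
2. e -> o, i -> u / B C0 _: fires at position(s) 4, 11: kopuziniugotim
3. f -> v, t -> d / V _ V: fires at position(s) 12: kopuziniugodim
4. p -> b, s -> z, t -> d / V _ V: fires at position(s) 3: kobuziniugodim
surface: kobuziniugodim

cell GRD=gu, RANK=ki, KEL=em:
underlying: kopzini-ug-e-di
1. 0 -> i / C _ C: inserts after position(s) 3: kopiziniugedi
2. e -> o, i -> u / B C0 _: fires at position(s) 4, 11: kopuziniugodi
3. f -> v, t -> d / V _ V: no change
4. p -> b, s -> z, t -> d / V _ V: fires at position(s) 3: kobuziniugodi
surface: kobuziniugodi


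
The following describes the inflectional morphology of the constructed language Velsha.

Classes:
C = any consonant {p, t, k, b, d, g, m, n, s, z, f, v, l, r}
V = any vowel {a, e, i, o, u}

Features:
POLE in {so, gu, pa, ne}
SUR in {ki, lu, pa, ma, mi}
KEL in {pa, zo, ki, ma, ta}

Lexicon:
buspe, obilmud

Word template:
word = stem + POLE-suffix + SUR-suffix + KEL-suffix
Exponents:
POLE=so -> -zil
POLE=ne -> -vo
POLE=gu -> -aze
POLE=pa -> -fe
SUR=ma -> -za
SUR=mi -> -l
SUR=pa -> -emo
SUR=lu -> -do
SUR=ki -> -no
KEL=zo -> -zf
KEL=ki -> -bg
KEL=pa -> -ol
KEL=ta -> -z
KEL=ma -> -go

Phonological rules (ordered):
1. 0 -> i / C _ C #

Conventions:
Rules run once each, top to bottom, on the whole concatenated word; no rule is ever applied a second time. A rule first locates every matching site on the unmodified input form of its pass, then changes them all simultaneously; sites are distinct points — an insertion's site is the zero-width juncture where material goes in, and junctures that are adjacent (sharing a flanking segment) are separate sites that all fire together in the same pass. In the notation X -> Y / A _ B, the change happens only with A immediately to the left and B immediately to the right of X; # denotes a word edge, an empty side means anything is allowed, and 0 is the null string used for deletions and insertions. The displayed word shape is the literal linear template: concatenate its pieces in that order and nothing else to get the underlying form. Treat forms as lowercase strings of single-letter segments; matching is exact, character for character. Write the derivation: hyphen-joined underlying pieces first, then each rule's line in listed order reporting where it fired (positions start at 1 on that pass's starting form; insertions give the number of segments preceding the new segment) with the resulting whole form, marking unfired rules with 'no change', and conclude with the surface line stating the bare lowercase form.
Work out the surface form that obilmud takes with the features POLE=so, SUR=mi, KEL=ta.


underlying: obilmud-zil-l-z
1. 0 -> i / C _ C #: inserts after position(s) 11: obilmudzilliz
surface: obilmudzilliz


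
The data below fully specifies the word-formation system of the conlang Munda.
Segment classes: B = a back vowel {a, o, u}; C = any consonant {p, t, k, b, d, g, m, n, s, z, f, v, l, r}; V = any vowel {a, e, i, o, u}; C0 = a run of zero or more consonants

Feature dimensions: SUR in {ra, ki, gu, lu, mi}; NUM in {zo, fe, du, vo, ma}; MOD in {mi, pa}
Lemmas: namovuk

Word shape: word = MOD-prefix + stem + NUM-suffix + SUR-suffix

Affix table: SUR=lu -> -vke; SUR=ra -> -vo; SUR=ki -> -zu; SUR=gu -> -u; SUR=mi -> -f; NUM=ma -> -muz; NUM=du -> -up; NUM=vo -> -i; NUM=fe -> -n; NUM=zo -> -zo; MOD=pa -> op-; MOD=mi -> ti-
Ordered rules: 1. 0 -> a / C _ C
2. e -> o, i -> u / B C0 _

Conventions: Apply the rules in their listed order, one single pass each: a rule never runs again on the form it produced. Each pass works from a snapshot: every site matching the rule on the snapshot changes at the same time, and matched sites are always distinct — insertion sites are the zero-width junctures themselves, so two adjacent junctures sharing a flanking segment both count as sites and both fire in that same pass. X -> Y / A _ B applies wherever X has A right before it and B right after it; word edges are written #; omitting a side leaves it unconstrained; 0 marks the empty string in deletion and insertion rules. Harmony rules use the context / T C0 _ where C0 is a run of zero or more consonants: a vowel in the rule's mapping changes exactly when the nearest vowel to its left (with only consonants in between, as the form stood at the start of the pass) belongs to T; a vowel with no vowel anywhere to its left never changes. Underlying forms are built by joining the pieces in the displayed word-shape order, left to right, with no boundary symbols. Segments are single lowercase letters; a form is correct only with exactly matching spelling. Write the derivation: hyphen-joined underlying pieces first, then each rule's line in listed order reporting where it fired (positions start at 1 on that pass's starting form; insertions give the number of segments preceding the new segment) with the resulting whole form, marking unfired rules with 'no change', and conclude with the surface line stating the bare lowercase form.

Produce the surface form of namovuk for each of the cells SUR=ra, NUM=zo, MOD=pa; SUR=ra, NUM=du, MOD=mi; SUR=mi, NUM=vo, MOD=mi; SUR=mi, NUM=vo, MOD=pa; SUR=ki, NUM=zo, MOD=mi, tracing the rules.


cell SUR=ra, NUM=zo, MOD=pa:
underlying: op-namovuk-zo-vo
1. 0 -> a / C _ C: inserts after position(s) 2, 9: opanamovukazovo
2. e -> o, i -> u / B C0 _: no change
surface: opanamovukazovo

cell SUR=ra, NUM=du, MOD=mi:
underlying: ti-namovuk-up-vo
1. 0 -> a / C _ C: inserts after position(s) 11: tinamovukupavo
2. e -> o, i -> u / B C0 _: no change
surface: tinamovukupavo

cell SUR=mi, NUM=vo, MOD=mi:
underlying: ti-namovuk-i-f
1. 0 -> a / C _ C: no change
2. e -> o, i -> u / B C0 _: fires at position(s) 10: tinamovukuf
surface: tinamovukuf

cell SUR=mi, NUM=vo, MOD=pa:
underlying: op-namovuk-i-f
1. 0 -> a / C _ C: inserts after position(s) 2: opanamovukif
2. e -> o, i -> u / B C0 _: fires at position(s) 11: opanamovukuf
surface: opanamovukuf

cell SUR=ki, NUM=zo, MOD=mi:
underlying: ti-namovuk-zo-zu
1. 0 -> a / C _ C: inserts after position(s) 9: tinamovukazozu
2. e -> o, i -> u / B C0 _: no change
surface: tinamovukazozu


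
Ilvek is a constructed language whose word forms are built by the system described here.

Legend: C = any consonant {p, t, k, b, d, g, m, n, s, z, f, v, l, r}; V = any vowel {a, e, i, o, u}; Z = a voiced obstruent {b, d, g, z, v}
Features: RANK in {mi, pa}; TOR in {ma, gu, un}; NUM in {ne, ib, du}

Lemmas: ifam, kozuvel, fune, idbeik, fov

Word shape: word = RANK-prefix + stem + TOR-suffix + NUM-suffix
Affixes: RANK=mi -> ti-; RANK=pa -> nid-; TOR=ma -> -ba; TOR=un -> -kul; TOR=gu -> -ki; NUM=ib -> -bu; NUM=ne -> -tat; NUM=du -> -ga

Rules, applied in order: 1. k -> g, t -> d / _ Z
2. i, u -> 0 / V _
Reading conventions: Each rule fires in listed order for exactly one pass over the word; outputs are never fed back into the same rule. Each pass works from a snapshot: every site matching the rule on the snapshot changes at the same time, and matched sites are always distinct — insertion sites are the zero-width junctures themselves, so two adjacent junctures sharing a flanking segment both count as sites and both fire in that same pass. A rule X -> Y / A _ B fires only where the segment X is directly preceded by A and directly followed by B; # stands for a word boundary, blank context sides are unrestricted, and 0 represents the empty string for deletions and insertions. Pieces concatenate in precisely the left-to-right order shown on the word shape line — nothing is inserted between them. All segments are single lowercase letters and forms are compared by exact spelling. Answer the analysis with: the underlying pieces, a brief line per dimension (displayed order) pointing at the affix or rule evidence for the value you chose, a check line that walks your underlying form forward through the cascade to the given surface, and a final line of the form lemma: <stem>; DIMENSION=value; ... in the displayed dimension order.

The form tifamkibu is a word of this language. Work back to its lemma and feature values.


underlying: ti-ifam-ki-bu
RANK=mi - signalled by the affix ti-
TOR=gu - signalled by the affix -ki
NUM=ib - signalled by the affix -bu
check: tiifamkibu -> tiifamkibu -> tifamkibu
lemma: ifam; RANK=mi; TOR=gu; NUM=ib


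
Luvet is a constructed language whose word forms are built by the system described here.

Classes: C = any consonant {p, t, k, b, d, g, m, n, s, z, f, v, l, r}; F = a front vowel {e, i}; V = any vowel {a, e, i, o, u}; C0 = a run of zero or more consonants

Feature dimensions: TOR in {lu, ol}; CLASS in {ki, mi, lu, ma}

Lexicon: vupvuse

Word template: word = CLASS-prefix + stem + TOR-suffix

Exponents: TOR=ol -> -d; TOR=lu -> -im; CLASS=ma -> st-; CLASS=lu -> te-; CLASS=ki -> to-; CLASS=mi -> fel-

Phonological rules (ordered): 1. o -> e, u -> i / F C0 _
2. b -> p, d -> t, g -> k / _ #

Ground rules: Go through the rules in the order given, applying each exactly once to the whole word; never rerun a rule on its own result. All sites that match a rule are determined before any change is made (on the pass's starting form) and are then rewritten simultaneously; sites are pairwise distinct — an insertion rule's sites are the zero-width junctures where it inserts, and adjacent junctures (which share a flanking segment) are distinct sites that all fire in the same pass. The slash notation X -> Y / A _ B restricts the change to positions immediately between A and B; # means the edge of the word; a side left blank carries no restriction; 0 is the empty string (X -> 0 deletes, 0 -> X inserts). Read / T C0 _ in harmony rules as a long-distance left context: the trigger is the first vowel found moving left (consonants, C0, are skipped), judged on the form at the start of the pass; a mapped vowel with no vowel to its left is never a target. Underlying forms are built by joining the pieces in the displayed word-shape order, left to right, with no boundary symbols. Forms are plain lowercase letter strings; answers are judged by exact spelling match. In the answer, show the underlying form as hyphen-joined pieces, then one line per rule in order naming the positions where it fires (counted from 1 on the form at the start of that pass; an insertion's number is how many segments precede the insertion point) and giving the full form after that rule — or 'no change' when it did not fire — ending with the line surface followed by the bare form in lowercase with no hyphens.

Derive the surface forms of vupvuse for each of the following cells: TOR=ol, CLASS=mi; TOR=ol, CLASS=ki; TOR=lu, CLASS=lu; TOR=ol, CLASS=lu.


cell TOR=ol, CLASS=mi:
underlying: fel-vupvuse-d
1. o -> e, u -> i / F C0 _: fires at position(s) 5: felvipvused
2. b -> p, d -> t, g -> k / _ #: fires at position(s) 11: felvipvuset
surface: felvipvuset

cell TOR=ol, CLASS=ki:
underlying: to-vupvuse-d
1. o -> e, u -> i / F C0 _: no change
2. b -> p, d -> t, g -> k / _ #: fires at position(s) 10: tovupvuset
surface: tovupvuset

cell TOR=lu, CLASS=lu:
underlying: te-vupvuse-im
1. o -> e, u -> i / F C0 _: fires at position(s) 4: tevipvuseim
2. b -> p, d -> t, g -> k / _ #: no change
surface: tevipvuseim

cell TOR=ol, CLASS=lu:
underlying: te-vupvuse-d
1. o -> e, u -> i / F C0 _: fires at position(s) 4: tevipvused
2. b -> p, d -> t, g -> k / _ #: fires at position(s) 10: tevipvuset
surface: tevipvuset


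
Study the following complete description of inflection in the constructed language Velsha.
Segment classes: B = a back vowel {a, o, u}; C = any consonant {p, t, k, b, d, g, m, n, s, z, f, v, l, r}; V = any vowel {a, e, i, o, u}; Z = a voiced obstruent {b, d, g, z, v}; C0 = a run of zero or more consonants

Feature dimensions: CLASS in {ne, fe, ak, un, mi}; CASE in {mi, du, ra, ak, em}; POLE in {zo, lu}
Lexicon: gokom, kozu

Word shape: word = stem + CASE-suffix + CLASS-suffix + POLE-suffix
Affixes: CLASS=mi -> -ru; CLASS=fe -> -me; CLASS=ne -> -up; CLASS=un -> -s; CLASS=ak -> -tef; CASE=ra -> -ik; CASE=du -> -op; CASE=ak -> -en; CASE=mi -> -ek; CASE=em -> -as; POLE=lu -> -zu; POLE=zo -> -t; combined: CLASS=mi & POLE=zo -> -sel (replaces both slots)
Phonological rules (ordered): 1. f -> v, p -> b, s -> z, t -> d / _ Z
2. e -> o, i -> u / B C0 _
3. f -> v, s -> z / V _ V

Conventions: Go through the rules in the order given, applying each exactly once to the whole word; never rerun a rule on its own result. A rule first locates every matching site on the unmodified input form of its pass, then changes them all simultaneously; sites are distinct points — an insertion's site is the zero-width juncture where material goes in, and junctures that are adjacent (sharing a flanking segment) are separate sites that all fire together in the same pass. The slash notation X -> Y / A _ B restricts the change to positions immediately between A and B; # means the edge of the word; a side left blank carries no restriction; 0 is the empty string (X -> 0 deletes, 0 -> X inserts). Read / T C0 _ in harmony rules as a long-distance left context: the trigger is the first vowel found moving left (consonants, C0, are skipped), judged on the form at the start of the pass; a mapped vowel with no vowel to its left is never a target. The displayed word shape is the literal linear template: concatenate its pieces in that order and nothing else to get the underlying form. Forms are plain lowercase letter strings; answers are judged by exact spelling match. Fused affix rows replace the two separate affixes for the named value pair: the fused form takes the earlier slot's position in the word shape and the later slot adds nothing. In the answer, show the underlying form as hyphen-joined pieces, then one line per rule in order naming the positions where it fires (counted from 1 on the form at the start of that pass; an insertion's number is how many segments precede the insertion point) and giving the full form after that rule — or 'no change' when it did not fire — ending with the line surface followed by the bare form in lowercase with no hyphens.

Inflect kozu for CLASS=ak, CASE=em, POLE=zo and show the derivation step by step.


underlying: kozu-as-tef-t
1. f -> v, p -> b, s -> z, t -> d / _ Z: no change
2. e -> o, i -> u / B C0 _: fires at position(s) 8: kozuastoft
3. f -> v, s -> z / V _ V: no change
surface: kozuastoft


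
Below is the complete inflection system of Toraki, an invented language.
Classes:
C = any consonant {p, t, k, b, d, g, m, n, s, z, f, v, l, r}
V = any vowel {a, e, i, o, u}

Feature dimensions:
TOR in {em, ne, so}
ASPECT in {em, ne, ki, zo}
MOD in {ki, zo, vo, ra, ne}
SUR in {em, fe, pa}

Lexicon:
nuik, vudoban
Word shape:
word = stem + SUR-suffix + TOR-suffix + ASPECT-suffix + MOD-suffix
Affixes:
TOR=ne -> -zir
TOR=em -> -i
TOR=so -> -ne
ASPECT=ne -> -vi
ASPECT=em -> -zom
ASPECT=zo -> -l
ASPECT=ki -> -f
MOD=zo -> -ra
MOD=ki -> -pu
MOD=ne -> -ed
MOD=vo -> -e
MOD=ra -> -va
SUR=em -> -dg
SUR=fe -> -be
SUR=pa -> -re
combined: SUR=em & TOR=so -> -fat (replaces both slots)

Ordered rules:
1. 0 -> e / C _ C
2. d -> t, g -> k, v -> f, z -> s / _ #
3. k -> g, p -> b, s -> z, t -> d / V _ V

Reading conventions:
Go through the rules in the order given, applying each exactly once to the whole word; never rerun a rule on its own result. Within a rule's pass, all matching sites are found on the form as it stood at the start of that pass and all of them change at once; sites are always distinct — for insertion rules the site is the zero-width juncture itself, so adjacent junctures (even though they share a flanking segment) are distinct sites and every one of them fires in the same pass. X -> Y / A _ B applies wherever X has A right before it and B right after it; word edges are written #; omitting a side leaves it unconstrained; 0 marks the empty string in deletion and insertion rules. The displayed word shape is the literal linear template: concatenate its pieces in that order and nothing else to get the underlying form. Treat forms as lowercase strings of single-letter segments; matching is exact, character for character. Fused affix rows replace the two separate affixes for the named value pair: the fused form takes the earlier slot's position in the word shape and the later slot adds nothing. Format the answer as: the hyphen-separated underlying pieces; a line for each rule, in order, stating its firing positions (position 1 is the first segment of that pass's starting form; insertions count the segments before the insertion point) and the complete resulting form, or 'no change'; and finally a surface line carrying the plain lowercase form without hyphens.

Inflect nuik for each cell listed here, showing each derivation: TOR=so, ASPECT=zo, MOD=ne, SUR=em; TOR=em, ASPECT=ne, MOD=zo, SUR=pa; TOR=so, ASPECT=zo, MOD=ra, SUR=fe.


cell TOR=so, ASPECT=zo, MOD=ne, SUR=em:
underlying: nuik-fat-l-ed
1. 0 -> e / C _ C: inserts after position(s) 4, 7: nuikefateled
2. d -> t, g -> k, v -> f, z -> s / _ #: fires at position(s) 12: nuikefatelet
3. k -> g, p -> b, s -> z, t -> d / V _ V: fires at position(s) 4, 8: nuigefadelet
surface: nuigefadelet

cell TOR=em, ASPECT=ne, MOD=zo, SUR=pa:
underlying: nuik-re-i-vi-ra
1. 0 -> e / C _ C: inserts after position(s) 4: nuikereivira
2. d -> t, g -> k, v -> f, z -> s / _ #: no change
3. k -> g, p -> b, s -> z, t -> d / V _ V: fires at position(s) 4: nuigereivira
surface: nuigereivira

cell TOR=so, ASPECT=zo, MOD=ra, SUR=fe:
underlying: nuik-be-ne-l-va
1. 0 -> e / C _ C: inserts after position(s) 4, 9: nuikebeneleva
2. d -> t, g -> k, v -> f, z -> s / _ #: no change
3. k -> g, p -> b, s -> z, t -> d / V _ V: fires at position(s) 4: nuigebeneleva
surface: nuigebeneleva


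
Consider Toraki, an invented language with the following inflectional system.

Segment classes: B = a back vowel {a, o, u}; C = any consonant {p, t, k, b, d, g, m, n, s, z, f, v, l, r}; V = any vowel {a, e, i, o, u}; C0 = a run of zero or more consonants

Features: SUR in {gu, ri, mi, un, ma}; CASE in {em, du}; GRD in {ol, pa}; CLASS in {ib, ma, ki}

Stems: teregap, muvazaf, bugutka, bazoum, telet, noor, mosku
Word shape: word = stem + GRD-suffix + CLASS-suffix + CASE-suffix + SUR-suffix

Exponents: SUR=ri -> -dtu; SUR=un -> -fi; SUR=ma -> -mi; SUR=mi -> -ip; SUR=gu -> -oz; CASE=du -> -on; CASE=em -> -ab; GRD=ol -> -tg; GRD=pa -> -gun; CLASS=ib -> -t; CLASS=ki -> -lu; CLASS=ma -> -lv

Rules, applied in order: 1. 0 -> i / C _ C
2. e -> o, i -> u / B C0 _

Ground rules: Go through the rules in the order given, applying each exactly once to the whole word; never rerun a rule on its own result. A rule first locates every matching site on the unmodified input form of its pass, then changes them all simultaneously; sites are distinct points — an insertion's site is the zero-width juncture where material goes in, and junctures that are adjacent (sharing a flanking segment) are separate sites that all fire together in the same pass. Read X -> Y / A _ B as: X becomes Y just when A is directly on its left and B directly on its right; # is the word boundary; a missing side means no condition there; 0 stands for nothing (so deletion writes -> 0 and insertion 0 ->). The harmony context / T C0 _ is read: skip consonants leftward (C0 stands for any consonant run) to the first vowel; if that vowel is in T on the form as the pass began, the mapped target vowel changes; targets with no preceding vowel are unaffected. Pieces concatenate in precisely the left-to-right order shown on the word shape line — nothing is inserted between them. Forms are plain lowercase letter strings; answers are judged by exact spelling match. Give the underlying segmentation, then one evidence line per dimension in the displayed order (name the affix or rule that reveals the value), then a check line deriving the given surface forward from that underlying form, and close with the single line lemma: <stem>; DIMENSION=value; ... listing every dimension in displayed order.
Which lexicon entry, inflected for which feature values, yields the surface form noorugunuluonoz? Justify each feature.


underlying: noor-gun-lu-on-oz
SUR=gu - signalled by the affix -oz
CASE=du - signalled by the affix -on
GRD=pa - signalled by the affix -gun
CLASS=ki - signalled by the affix -lu
check: noorgunluonoz -> nooriguniluonoz -> noorugunuluonoz
lemma: noor; SUR=gu; CASE=du; GRD=pa; CLASS=ki


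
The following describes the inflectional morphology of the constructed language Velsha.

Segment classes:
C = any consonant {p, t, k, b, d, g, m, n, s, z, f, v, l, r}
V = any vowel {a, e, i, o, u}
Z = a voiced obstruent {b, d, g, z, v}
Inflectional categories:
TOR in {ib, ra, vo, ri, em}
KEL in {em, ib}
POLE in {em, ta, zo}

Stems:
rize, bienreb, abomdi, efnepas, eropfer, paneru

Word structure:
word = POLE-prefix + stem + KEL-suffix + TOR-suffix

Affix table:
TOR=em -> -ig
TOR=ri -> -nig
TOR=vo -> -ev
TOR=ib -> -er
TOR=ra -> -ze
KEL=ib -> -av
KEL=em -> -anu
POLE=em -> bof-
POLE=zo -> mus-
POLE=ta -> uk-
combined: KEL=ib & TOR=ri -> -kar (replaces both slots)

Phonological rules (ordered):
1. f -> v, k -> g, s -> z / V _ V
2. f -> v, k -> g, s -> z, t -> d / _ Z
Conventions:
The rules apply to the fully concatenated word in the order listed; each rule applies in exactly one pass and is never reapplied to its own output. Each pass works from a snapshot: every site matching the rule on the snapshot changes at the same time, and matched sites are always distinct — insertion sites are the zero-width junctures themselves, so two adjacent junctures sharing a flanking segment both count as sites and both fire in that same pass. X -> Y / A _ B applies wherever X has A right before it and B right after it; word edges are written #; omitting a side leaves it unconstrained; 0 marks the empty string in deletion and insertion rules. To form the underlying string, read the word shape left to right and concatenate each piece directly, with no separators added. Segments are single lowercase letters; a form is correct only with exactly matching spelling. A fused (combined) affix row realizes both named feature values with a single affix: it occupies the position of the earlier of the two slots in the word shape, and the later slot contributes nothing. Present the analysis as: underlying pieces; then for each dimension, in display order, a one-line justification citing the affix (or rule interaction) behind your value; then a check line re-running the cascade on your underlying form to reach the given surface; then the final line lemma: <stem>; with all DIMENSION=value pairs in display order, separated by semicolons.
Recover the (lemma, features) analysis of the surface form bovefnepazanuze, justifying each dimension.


underlying: bof-efnepas-anu-ze
TOR=ra - signalled by the affix -ze
KEL=em - signalled by the affix -anu
POLE=em - signalled by the affix bof-
check: bofefnepasanuze -> bovefnepazanuze -> bovefnepazanuze
lemma: efnepas; TOR=ra; KEL=em; POLE=em


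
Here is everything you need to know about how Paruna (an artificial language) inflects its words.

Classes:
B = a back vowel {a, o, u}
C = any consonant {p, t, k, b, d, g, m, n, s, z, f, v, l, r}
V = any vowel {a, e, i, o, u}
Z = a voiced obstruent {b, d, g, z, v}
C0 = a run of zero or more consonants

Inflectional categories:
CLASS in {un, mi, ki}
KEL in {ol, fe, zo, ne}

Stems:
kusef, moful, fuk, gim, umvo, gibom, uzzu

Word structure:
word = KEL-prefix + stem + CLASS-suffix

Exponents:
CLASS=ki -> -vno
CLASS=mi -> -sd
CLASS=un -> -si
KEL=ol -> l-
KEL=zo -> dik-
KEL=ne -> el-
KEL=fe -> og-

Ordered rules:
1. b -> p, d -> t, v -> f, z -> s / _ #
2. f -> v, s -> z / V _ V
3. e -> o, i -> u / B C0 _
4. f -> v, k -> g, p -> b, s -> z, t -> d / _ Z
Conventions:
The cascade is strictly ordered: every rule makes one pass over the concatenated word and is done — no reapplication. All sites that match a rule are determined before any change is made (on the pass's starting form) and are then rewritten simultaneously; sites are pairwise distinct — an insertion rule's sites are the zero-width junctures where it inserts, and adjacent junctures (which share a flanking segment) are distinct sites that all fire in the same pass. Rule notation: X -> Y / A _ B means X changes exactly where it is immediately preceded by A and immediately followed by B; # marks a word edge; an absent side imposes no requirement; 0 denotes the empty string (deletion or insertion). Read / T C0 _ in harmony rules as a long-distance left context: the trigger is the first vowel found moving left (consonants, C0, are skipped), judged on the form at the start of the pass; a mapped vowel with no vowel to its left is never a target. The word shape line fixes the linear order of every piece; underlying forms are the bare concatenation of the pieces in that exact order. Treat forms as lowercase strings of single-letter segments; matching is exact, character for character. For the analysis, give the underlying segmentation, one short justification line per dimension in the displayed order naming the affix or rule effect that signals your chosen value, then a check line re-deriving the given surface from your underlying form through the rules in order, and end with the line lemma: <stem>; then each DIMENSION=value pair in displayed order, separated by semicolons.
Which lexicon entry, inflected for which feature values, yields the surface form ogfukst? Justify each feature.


underlying: og-fuk-sd
CLASS=mi - signalled by the affix -sd
KEL=fe - signalled by the affix og-
check: ogfuksd -> ogfukst -> ogfukst -> ogfukst -> ogfukst
lemma: fuk; CLASS=mi; KEL=fe


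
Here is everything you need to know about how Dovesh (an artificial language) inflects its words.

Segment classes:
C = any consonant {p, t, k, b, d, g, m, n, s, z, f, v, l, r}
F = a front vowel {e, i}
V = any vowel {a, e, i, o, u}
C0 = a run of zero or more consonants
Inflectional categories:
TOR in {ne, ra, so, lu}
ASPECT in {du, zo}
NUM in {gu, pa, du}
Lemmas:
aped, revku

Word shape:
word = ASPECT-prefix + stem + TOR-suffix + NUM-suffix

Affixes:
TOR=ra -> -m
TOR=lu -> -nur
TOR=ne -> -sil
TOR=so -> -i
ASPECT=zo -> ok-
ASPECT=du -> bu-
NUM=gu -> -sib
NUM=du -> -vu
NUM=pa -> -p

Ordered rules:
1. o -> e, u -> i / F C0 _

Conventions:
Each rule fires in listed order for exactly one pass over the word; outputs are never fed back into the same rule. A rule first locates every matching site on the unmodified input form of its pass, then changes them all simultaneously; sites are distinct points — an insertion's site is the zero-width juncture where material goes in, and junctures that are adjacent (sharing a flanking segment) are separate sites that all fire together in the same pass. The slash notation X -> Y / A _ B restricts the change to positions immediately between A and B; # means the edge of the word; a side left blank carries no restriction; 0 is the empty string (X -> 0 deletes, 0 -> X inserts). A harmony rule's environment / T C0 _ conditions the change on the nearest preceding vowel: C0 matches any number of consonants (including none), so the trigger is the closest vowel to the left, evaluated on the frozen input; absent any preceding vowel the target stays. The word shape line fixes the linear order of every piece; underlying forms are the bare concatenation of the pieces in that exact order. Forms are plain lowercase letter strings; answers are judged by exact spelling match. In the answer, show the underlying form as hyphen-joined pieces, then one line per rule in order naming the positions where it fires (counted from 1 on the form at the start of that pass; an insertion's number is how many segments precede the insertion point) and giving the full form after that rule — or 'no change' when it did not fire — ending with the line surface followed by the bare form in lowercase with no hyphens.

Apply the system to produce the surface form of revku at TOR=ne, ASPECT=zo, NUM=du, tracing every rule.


underlying: ok-revku-sil-vu
1. o -> e, u -> i / F C0 _: fires at position(s) 7, 12: okrevkisilvi
surface: okrevkisilvi


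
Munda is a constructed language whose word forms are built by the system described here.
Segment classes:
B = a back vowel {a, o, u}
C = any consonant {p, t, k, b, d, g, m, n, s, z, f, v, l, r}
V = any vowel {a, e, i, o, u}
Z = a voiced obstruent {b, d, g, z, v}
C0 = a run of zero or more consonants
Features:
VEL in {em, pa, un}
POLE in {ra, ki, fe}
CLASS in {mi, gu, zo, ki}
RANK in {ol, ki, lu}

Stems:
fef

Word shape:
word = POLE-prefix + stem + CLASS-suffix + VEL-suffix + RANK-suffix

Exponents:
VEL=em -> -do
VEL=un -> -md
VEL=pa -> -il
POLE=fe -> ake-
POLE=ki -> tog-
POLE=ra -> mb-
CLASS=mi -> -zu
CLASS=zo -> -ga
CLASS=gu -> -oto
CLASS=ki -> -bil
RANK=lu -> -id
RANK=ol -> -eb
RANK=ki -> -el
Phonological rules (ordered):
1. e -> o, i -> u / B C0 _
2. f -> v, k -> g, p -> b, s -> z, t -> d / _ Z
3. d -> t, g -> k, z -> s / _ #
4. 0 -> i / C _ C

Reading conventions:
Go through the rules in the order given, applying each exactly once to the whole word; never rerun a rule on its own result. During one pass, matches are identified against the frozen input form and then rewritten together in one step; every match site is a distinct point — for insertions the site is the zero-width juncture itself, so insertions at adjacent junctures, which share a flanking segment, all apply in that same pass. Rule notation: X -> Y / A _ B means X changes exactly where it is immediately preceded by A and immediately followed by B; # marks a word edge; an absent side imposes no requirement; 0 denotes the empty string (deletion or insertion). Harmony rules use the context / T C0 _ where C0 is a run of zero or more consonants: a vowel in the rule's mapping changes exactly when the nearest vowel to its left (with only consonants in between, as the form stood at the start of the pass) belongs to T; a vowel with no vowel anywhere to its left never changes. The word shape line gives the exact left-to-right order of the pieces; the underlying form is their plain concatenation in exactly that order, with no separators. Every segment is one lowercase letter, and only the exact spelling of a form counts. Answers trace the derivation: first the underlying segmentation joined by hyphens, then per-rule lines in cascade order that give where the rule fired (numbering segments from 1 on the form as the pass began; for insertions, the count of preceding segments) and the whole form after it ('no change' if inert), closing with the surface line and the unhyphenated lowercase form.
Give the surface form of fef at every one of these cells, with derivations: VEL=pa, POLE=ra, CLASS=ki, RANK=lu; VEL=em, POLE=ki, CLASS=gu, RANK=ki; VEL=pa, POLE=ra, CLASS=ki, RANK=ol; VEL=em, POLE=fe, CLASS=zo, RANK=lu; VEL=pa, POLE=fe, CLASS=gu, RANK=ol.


cell VEL=pa, POLE=ra, CLASS=ki, RANK=lu:
underlying: mb-fef-bil-il-id
1. e -> o, i -> u / B C0 _: no change
2. f -> v, k -> g, p -> b, s -> z, t -> d / _ Z: fires at position(s) 5: mbfevbililid
3. d -> t, g -> k, z -> s / _ #: fires at position(s) 12: mbfevbililit
4. 0 -> i / C _ C: inserts after position(s) 1, 2, 5: mibifevibililit
surface: mibifevibililit

cell VEL=em, POLE=ki, CLASS=gu, RANK=ki:
underlying: tog-fef-oto-do-el
1. e -> o, i -> u / B C0 _: fires at position(s) 5, 12: togfofotodool
2. f -> v, k -> g, p -> b, s -> z, t -> d / _ Z: no change
3. d -> t, g -> k, z -> s / _ #: no change
4. 0 -> i / C _ C: inserts after position(s) 3: togifofotodool
surface: togifofotodool

cell VEL=pa, POLE=ra, CLASS=ki, RANK=ol:
underlying: mb-fef-bil-il-eb
1. e -> o, i -> u / B C0 _: no change
2. f -> v, k -> g, p -> b, s -> z, t -> d / _ Z: fires at position(s) 5: mbfevbilileb
3. d -> t, g -> k, z -> s / _ #: no change
4. 0 -> i / C _ C: inserts after position(s) 1, 2, 5: mibifevibilileb
surface: mibifevibilileb

cell VEL=em, POLE=fe, CLASS=zo, RANK=lu:
underlying: ake-fef-ga-do-id
1. e -> o, i -> u / B C0 _: fires at position(s) 3, 11: akofefgadoud
2. f -> v, k -> g, p -> b, s -> z, t -> d / _ Z: fires at position(s) 6: akofevgadoud
3. d -> t, g -> k, z -> s / _ #: fires at position(s) 12: akofevgadout
4. 0 -> i / C _ C: inserts after position(s) 6: akofevigadout
surface: akofevigadout

cell VEL=pa, POLE=fe, CLASS=gu, RANK=ol:
underlying: ake-fef-oto-il-eb
1. e -> o, i -> u / B C0 _: fires at position(s) 3, 10: akofefotouleb
2. f -> v, k -> g, p -> b, s -> z, t -> d / _ Z: no change
3. d -> t, g -> k, z -> s / _ #: no change
4. 0 -> i / C _ C: no change
surface: akofefotouleb


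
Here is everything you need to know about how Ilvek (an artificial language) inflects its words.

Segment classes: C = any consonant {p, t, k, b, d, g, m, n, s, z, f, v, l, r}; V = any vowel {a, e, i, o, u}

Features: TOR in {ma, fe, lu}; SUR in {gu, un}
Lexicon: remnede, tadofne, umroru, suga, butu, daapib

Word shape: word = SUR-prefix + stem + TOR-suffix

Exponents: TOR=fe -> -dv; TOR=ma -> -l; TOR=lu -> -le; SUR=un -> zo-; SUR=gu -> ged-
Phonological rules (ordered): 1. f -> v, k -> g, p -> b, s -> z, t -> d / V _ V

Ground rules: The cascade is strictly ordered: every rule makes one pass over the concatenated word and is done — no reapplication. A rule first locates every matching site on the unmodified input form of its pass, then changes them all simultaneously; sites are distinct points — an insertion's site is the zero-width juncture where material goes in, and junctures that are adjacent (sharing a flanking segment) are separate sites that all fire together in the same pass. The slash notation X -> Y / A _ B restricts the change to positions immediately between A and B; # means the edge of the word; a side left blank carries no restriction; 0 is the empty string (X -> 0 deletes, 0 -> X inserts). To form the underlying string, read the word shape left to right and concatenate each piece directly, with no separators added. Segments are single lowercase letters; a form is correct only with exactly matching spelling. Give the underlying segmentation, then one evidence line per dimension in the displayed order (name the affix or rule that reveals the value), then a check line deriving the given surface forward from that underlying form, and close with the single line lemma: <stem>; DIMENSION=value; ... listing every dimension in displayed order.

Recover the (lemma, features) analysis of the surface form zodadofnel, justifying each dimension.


underlying: zo-tadofne-l
TOR=ma - signalled by the affix -l
SUR=un - signalled by the affix zo-
check: zotadofnel -> zodadofnel
lemma: tadofne; TOR=ma; SUR=un


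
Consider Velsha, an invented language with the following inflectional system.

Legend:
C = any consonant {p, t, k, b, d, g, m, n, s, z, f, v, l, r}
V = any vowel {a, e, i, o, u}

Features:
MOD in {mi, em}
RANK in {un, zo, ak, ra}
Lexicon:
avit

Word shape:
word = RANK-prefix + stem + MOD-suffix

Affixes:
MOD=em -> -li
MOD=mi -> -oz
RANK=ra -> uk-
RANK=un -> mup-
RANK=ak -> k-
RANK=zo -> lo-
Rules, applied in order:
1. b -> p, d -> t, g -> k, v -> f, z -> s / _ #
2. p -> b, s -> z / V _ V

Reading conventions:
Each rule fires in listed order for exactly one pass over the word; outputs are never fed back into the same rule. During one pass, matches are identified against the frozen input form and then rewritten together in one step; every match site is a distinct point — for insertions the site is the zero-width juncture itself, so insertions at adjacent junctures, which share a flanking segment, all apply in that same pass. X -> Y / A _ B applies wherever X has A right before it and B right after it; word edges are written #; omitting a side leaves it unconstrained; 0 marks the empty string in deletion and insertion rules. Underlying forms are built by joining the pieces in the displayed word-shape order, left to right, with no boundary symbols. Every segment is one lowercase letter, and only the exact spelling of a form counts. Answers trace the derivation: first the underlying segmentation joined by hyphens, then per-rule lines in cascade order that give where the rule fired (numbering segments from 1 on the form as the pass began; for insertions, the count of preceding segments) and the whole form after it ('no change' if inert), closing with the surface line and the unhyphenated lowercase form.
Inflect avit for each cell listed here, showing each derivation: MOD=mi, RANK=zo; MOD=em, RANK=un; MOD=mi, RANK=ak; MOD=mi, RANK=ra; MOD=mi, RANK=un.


cell MOD=mi, RANK=zo:
underlying: lo-avit-oz
1. b -> p, d -> t, g -> k, v -> f, z -> s / _ #: fires at position(s) 8: loavitos
2. p -> b, s -> z / V _ V: no change
surface: loavitos

cell MOD=em, RANK=un:
underlying: mup-avit-li
1. b -> p, d -> t, g -> k, v -> f, z -> s / _ #: no change
2. p -> b, s -> z / V _ V: fires at position(s) 3: mubavitli
surface: mubavitli

cell MOD=mi, RANK=ak:
underlying: k-avit-oz
1. b -> p, d -> t, g -> k, v -> f, z -> s / _ #: fires at position(s) 7: kavitos
2. p -> b, s -> z / V _ V: no change
surface: kavitos

cell MOD=mi, RANK=ra:
underlying: uk-avit-oz
1. b -> p, d -> t, g -> k, v -> f, z -> s / _ #: fires at position(s) 8: ukavitos
2. p -> b, s -> z / V _ V: no change
surface: ukavitos

cell MOD=mi, RANK=un:
underlying: mup-avit-oz
1. b -> p, d -> t, g -> k, v -> f, z -> s / _ #: fires at position(s) 9: mupavitos
2. p -> b, s -> z / V _ V: fires at position(s) 3: mubavitos
surface: mubavitos


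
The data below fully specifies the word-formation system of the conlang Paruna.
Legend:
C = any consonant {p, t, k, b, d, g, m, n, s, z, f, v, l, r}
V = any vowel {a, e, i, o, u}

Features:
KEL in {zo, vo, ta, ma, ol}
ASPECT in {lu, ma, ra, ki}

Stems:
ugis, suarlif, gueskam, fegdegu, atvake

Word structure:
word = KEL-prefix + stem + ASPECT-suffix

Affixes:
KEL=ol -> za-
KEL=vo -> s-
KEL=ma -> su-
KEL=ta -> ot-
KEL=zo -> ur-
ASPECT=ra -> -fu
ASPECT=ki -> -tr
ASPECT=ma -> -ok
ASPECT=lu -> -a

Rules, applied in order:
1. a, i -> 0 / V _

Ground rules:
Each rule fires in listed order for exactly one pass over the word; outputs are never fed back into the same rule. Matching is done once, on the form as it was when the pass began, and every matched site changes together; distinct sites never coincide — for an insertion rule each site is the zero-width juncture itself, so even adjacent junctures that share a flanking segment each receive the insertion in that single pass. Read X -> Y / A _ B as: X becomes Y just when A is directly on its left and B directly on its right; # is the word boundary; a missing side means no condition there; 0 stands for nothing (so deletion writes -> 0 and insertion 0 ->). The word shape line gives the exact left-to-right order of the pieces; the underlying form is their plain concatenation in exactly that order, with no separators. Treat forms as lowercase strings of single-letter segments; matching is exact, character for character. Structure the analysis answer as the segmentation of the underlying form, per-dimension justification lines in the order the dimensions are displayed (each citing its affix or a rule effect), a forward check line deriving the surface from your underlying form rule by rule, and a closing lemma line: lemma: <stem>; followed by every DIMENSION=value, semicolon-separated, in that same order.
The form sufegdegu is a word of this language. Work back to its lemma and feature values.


underlying: su-fegdegu-a
KEL=ma - signalled by the affix su-
ASPECT=lu - signalled by the affix -a
check: sufegdegua -> sufegdegu
lemma: fegdegu; KEL=ma; ASPECT=lu
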